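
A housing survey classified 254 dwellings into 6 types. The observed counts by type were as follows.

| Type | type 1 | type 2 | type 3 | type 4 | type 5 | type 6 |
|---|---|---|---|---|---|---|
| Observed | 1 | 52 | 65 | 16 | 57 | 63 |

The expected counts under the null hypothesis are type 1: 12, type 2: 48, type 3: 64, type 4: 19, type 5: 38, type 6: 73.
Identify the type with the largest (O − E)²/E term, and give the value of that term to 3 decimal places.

type 1, 10.083

χ² = (1−12)²/12 + (52−48)²/48 + (65−64)²/64 + (16−19)²/19 + (57−38)²/38 + (63−73)²/73
   = 10.0833 + 0.3333 + 0.0156 + 0.4737 + 9.5000 + 1.3699
The largest term is for type 1: 10.083.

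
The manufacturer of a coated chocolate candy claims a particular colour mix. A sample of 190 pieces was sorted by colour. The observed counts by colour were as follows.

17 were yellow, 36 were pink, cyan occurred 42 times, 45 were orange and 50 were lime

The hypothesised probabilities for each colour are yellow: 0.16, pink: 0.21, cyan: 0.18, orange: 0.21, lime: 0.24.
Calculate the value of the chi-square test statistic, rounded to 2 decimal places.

Expected counts E_i = n·p_i: 190×0.16 = 30.4, 190×0.21 = 39.9, 190×0.18 = 34.2, 190×0.21 = 39.9, 190×0.24 = 45.6.
cat         O        E   (O−E)²/E
yellow     17     30.4      5.907
pink       36     39.9      0.381
cyan       42     34.2      1.779
orange     45     39.9      0.652
lime       50     45.6      0.425
Sum = 9.14

9.14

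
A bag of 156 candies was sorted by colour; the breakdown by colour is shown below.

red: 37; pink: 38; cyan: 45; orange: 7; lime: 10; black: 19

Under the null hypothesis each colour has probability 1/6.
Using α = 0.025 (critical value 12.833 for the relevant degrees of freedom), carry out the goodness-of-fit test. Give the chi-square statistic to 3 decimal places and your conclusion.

Under H₀ each category has probability 1/6, so each expected count is 156/6 = 26.
cat         O        E   (O−E)²/E
red        37       26     4.6538
pink       38       26     5.5385
cyan       45       26    13.8846
orange      7       26    13.8846
lime       10       26     9.8462
black      19       26     1.8846
Sum = 49.692
df = 5. Since 49.692 > 12.833, we reject H₀.

49.692; reject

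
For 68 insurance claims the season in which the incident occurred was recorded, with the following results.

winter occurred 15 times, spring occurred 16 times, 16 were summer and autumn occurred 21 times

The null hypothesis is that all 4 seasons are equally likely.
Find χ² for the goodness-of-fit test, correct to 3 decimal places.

1.294

Under H₀ each category has probability 1/4, so each expected count is 68/4 = 17.
winter: (15 − 17)²/17 = 4/17 = 0.2353
spring: (16 − 17)²/17 = 1/17 = 0.0588
summer: (16 − 17)²/17 = 1/17 = 0.0588
autumn: (21 − 17)²/17 = 16/17 = 0.9412
Sum = 1.294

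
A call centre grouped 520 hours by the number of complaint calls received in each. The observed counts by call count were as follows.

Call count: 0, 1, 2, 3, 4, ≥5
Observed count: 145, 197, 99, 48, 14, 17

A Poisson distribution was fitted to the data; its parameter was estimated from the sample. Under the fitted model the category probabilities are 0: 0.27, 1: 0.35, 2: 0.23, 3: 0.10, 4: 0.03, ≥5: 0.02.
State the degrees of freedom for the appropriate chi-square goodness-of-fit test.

There are k = 6 categories and 1 parameter estimated from the data, so df = 6 − 1 − 1 = 4.

4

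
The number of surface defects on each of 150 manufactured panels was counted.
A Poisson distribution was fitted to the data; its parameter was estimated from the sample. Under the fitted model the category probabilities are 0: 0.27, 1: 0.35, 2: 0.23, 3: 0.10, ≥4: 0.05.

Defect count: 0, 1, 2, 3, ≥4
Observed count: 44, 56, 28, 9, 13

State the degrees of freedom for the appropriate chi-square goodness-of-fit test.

There are k = 5 categories and 1 parameter estimated from the data, so df = 5 − 1 − 1 = 3.

3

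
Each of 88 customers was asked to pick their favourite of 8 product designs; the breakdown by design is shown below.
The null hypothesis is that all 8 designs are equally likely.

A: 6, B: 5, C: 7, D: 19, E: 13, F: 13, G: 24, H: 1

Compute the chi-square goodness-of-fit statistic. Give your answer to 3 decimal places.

Expected count for each of the 8 categories: 88/8 = 11.
χ² = (6−11)²/11 + (5−11)²/11 + (7−11)²/11 + (19−11)²/11 + (13−11)²/11 + (13−11)²/11 + (24−11)²/11 + (1−11)²/11
   = 2.2727 + 3.2727 + 1.4545 + 5.8182 + 0.3636 + 0.3636 + 15.3636 + 9.0909
Sum = 38.000

38.000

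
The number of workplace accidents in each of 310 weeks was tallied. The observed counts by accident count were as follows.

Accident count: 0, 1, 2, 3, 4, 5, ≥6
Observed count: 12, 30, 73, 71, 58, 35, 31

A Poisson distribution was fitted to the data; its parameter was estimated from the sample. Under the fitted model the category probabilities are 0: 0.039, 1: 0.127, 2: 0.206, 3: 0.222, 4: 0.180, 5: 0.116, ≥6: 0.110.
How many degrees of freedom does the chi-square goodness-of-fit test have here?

5

There are k = 7 categories and 1 parameter estimated from the data, so df = 7 − 1 − 1 = 5.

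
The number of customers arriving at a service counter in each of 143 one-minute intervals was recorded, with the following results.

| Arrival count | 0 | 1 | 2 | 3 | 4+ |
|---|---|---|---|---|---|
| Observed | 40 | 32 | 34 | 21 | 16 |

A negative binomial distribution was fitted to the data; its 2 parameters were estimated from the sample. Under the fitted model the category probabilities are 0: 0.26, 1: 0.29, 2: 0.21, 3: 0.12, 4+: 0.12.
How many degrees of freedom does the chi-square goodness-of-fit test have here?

2

There are k = 5 categories and 2 parameters estimated from the data, so df = 5 − 1 − 2 = 2.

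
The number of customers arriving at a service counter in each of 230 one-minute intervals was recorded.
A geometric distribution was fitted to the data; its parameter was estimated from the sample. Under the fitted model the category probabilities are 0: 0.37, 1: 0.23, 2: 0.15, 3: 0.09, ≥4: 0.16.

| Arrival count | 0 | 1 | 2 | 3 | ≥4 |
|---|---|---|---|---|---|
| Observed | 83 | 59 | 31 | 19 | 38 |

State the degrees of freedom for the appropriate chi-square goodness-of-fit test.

3

There are k = 5 categories and 1 parameter estimated from the data, so df = 5 − 1 − 1 = 3.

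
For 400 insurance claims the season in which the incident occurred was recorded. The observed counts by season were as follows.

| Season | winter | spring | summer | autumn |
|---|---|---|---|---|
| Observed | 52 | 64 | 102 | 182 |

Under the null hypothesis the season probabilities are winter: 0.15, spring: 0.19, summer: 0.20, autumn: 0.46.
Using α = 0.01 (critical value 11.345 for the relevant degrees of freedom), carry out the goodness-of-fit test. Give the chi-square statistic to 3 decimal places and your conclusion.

Expected counts E_i = n·p_i: 400×0.15 = 60, 400×0.19 = 76, 400×0.20 = 80, 400×0.46 = 184.
cat         O        E   (O−E)²/E
winter     52       60     1.0667
spring     64       76     1.8947
summer    102       80     6.0500
autumn    182      184     0.0217
Sum = 9.033
df = 3. Since 9.033 < 11.345, we do not reject H₀.

9.033; do not reject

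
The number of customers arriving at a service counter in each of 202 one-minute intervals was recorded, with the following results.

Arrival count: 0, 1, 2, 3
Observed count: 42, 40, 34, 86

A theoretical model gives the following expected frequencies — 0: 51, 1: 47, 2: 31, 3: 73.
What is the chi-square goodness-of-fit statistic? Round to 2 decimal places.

5.24

cat         O        E   (O−E)²/E
0          42       51      1.588
1          40       47      1.043
2          34       31      0.290
3          86       73      2.315
Sum = 5.24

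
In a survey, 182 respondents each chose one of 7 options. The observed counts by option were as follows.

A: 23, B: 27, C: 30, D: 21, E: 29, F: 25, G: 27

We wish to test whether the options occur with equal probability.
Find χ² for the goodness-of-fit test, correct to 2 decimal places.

Under H₀ each category has probability 1/7, so each expected count is 182/7 = 26.
cat         O        E   (O−E)²/E
A          23       26      0.346
B          27       26      0.038
C          30       26      0.615
D          21       26      0.962
E          29       26      0.346
F          25       26      0.038
G          27       26      0.038
Sum = 2.38

2.38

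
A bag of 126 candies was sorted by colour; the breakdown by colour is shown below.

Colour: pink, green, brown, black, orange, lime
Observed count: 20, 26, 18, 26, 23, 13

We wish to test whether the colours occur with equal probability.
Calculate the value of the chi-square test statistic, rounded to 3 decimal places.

Under H₀ each category has probability 1/6, so each expected count is 126/6 = 21.
cat         O        E   (O−E)²/E
pink       20       21     0.0476
green      26       21     1.1905
brown      18       21     0.4286
black      26       21     1.1905
orange     23       21     0.1905
lime       13       21     3.0476
Sum = 6.095

6.095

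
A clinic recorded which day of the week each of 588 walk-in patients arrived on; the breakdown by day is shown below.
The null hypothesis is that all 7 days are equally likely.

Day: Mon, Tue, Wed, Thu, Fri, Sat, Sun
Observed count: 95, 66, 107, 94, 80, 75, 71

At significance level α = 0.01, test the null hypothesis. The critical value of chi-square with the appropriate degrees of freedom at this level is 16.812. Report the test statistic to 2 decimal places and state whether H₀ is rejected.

15.95; do not reject

Expected count for each of the 7 categories: 588/7 = 84.
cat         O        E   (O−E)²/E
Mon        95       84      1.440
Tue        66       84      3.857
Wed       107       84      6.298
Thu        94       84      1.190
Fri        80       84      0.190
Sat        75       84      0.964
Sun        71       84      2.012
Sum = 15.95
df = 6. Since 15.95 < 16.812, we do not reject H₀.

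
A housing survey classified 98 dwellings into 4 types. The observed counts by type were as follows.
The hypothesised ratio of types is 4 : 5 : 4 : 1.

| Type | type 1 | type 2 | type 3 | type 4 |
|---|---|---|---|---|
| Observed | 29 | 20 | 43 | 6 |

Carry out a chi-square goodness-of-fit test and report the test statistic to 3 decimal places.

14.643

Ratio total = 14. Expected counts: 98×4/14 = 28, 98×5/14 = 35, 98×4/14 = 28, 98×1/14 = 7.
cat         O        E   (O−E)²/E
type 1     29       28     0.0357
type 2     20       35     6.4286
type 3     43       28     8.0357
type 4      6        7     0.1429
Sum = 14.643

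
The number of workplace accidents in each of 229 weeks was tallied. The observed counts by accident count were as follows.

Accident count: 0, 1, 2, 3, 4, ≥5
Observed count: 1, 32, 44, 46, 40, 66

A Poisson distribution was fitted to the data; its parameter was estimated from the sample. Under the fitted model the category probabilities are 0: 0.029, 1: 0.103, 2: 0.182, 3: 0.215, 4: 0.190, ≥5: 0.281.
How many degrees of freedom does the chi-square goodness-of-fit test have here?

There are k = 6 categories and 1 parameter estimated from the data, so df = 6 − 1 − 1 = 4.

4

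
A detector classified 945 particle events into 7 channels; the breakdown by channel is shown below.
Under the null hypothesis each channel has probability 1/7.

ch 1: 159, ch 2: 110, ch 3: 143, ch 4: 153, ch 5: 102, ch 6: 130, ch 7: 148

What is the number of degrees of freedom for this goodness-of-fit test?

6

There are k = 7 categories and no parameters were estimated from the data, so df = 7 − 1 = 6.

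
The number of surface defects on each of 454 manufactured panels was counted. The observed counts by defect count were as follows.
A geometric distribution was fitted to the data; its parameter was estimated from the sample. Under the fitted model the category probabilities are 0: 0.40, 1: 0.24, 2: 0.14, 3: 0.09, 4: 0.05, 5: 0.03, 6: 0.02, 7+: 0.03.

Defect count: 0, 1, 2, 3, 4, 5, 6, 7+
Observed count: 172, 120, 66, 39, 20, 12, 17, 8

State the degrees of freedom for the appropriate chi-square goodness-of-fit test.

There are k = 8 categories and 1 parameter estimated from the data, so df = 8 − 1 − 1 = 6.

6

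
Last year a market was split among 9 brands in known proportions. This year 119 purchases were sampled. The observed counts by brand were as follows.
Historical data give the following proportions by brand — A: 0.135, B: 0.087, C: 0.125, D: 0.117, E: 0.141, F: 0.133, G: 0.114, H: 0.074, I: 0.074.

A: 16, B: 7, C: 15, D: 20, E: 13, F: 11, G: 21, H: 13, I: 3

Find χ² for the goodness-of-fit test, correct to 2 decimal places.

15.96

Expected counts E_i = n·p_i: 119×0.135 = 16.065, 119×0.087 = 10.353, 119×0.125 = 14.875, 119×0.117 = 13.923, 119×0.141 = 16.779, 119×0.133 = 15.827, 119×0.114 = 13.566, 119×0.074 = 8.806, 119×0.074 = 8.806.
χ² = (16−16.065)²/16.065 + (7−10.353)²/10.353 + (15−14.875)²/14.875 + (20−13.923)²/13.923 + (13−16.779)²/16.779 + (11−15.827)²/15.827 + (21−13.566)²/13.566 + (13−8.806)²/8.806 + (3−8.806)²/8.806
   = 0.000 + 1.086 + 0.001 + 2.652 + 0.851 + 1.472 + 4.074 + 1.997 + 3.828
Sum = 15.96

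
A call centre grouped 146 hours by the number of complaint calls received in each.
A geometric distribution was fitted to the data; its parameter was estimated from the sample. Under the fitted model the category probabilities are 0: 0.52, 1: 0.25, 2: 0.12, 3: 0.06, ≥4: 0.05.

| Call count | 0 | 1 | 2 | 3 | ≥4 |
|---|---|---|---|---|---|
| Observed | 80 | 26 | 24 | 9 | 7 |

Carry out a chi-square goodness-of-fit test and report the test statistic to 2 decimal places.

5.66

Expected counts E_i = n·p_i: 146×0.52 = 75.92, 146×0.25 = 36.5, 146×0.12 = 17.52, 146×0.06 = 8.76, 146×0.05 = 7.3.
0: (80 − 75.92)²/75.92 = 16.6464/75.92 = 0.219
1: (26 − 36.5)²/36.5 = 110.25/36.5 = 3.021
2: (24 − 17.52)²/17.52 = 41.9904/17.52 = 2.397
3: (9 − 8.76)²/8.76 = 0.0576/8.76 = 0.007
≥4: (7 − 7.3)²/7.3 = 0.09/7.3 = 0.012
Sum = 5.66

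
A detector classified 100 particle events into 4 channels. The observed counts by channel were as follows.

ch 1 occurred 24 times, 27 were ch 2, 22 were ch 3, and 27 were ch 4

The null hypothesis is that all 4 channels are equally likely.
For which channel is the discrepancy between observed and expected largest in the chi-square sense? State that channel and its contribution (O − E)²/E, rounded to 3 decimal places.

Expected count for each of the 4 categories: 100/4 = 25.
cat         O        E   (O−E)²/E
ch 1       24       25     0.0400
ch 2       27       25     0.1600
ch 3       22       25     0.3600
ch 4       27       25     0.1600
The largest term is for ch 3: 0.360.

ch 3, 0.360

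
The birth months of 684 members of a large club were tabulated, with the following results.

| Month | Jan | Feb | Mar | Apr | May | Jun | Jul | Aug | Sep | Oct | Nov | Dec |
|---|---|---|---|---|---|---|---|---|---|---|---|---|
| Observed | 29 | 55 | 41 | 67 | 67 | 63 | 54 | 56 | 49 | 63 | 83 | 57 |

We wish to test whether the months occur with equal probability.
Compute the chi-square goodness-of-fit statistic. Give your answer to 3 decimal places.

36.246

Under H₀ each category has probability 1/12, so each expected count is 684/12 = 57.
χ² = (29−57)²/57 + (55−57)²/57 + (41−57)²/57 + (67−57)²/57 + (67−57)²/57 + (63−57)²/57 + (54−57)²/57 + (56−57)²/57 + (49−57)²/57 + (63−57)²/57 + (83−57)²/57 + (57−57)²/57
   = 13.7544 + 0.0702 + 4.4912 + 1.7544 + 1.7544 + 0.6316 + 0.1579 + 0.0175 + 1.1228 + 0.6316 + 11.8596 + 0.0000
Sum = 36.246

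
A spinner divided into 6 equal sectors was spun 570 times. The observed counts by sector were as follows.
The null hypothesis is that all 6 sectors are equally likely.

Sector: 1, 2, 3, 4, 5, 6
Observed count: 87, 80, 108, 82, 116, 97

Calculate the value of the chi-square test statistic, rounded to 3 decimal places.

11.284

Expected count for each of the 6 categories: 570/6 = 95.
χ² = (87−95)²/95 + (80−95)²/95 + (108−95)²/95 + (82−95)²/95 + (116−95)²/95 + (97−95)²/95
   = 0.6737 + 2.3684 + 1.7789 + 1.7789 + 4.6421 + 0.0421
Sum = 11.284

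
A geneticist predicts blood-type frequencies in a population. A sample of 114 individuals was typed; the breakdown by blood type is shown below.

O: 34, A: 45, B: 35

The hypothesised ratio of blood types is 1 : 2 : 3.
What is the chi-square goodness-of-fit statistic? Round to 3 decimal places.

21.623

Ratio total = 6. Expected counts: 114×1/6 = 19, 114×2/6 = 38, 114×3/6 = 57.
O: (34 − 19)²/19 = 225/19 = 11.8421
A: (45 − 38)²/38 = 49/38 = 1.2895
B: (35 − 57)²/57 = 484/57 = 8.4912
Sum = 21.623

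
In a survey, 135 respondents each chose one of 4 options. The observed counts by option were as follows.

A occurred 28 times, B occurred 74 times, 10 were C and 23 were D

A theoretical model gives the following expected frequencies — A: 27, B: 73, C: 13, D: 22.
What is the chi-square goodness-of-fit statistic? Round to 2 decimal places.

cat         O        E   (O−E)²/E
A          28       27      0.037
B          74       73      0.014
C          10       13      0.692
D          23       22      0.045
Sum = 0.79

0.79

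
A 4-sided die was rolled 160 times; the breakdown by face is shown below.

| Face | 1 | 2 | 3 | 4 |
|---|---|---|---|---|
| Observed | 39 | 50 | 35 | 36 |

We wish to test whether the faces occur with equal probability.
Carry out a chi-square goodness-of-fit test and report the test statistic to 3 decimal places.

3.550

Expected count for each of the 4 categories: 160/4 = 40.
1: (39 − 40)²/40 = 1/40 = 0.0250
2: (50 − 40)²/40 = 100/40 = 2.5000
3: (35 − 40)²/40 = 25/40 = 0.6250
4: (36 − 40)²/40 = 16/40 = 0.4000
Sum = 3.550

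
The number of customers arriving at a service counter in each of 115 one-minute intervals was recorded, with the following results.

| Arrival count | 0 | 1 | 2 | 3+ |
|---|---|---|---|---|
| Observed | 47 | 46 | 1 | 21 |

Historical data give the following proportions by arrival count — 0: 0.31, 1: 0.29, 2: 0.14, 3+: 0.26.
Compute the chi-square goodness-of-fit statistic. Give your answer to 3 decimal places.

Expected counts E_i = n·p_i: 115×0.31 = 35.65, 115×0.29 = 33.35, 115×0.14 = 16.1, 115×0.26 = 29.9.
χ² = (47−35.65)²/35.65 + (46−33.35)²/33.35 + (1−16.1)²/16.1 + (21−29.9)²/29.9
   = 3.6135 + 4.7983 + 14.1621 + 2.6492
Sum = 25.223

25.223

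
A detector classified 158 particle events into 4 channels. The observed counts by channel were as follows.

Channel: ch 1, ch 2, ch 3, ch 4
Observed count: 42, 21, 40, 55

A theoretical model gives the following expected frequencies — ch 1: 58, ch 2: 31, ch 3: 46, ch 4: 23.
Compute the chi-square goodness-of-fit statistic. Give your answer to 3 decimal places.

cat         O        E   (O−E)²/E
ch 1       42       58     4.4138
ch 2       21       31     3.2258
ch 3       40       46     0.7826
ch 4       55       23    44.5217
Sum = 52.944

52.944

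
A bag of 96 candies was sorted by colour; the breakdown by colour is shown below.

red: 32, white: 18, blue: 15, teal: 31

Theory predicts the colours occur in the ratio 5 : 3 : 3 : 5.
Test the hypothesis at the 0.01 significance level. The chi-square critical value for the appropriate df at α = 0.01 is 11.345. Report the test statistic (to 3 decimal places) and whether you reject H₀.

0.667; do not reject

Ratio total = 16. Expected counts: 96×5/16 = 30, 96×3/16 = 18, 96×3/16 = 18, 96×5/16 = 30.
cat         O        E   (O−E)²/E
red        32       30     0.1333
white      18       18     0.0000
blue       15       18     0.5000
teal       31       30     0.0333
Sum = 0.667
df = 3. Since 0.667 < 11.345, we do not reject H₀.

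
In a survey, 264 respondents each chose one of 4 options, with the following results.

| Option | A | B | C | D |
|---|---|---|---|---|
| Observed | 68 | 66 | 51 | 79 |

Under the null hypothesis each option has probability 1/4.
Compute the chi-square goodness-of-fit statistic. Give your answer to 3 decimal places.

6.030

Expected count for each of the 4 categories: 264/4 = 66.
χ² = (68−66)²/66 + (66−66)²/66 + (51−66)²/66 + (79−66)²/66
   = 0.0606 + 0.0000 + 3.4091 + 2.5606
Sum = 6.030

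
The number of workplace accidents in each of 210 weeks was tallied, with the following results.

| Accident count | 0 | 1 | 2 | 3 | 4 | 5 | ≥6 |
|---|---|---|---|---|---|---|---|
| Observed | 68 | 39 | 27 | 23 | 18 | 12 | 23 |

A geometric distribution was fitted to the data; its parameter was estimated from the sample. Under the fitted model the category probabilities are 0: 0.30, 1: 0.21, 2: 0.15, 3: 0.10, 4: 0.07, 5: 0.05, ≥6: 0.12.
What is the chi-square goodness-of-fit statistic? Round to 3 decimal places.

Expected counts E_i = n·p_i: 210×0.30 = 63, 210×0.21 = 44.1, 210×0.15 = 31.5, 210×0.10 = 21, 210×0.07 = 14.7, 210×0.05 = 10.5, 210×0.12 = 25.2.
0: (68 − 63)²/63 = 25/63 = 0.3968
1: (39 − 44.1)²/44.1 = 26.01/44.1 = 0.5898
2: (27 − 31.5)²/31.5 = 20.25/31.5 = 0.6429
3: (23 − 21)²/21 = 4/21 = 0.1905
4: (18 − 14.7)²/14.7 = 10.89/14.7 = 0.7408
5: (12 − 10.5)²/10.5 = 2.25/10.5 = 0.2143
≥6: (23 − 25.2)²/25.2 = 4.84/25.2 = 0.1921
Sum = 2.967

2.967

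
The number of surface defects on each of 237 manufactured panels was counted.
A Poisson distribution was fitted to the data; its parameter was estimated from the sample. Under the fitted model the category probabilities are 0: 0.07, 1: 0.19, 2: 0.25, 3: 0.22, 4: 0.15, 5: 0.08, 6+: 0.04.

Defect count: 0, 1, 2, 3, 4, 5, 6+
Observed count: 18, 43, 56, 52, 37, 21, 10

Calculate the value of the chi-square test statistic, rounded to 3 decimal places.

0.697

Expected counts E_i = n·p_i: 237×0.07 = 16.59, 237×0.19 = 45.03, 237×0.25 = 59.25, 237×0.22 = 52.14, 237×0.15 = 35.55, 237×0.08 = 18.96, 237×0.04 = 9.48.
cat         O        E   (O−E)²/E
0          18    16.59     0.1198
1          43    45.03     0.0915
2          56    59.25     0.1783
3          52    52.14     0.0004
4          37    35.55     0.0591
5          21    18.96     0.2195
6+         10     9.48     0.0285
Sum = 0.697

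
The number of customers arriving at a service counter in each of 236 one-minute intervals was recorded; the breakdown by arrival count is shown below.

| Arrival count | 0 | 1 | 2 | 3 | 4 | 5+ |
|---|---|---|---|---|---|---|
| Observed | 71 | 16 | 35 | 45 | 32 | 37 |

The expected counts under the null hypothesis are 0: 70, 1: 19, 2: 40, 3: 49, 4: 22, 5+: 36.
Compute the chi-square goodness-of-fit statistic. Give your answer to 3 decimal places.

6.013

0: (71 − 70)²/70 = 1/70 = 0.0143
1: (16 − 19)²/19 = 9/19 = 0.4737
2: (35 − 40)²/40 = 25/40 = 0.6250
3: (45 − 49)²/49 = 16/49 = 0.3265
4: (32 − 22)²/22 = 100/22 = 4.5455
5+: (37 − 36)²/36 = 1/36 = 0.0278
Sum = 6.013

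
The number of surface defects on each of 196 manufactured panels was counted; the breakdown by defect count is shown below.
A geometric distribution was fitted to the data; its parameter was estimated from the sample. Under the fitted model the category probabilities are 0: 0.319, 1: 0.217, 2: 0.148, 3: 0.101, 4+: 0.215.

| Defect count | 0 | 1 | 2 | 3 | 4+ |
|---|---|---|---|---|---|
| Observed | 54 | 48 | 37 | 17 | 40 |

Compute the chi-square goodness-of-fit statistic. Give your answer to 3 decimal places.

Expected counts E_i = n·p_i: 196×0.319 = 62.524, 196×0.217 = 42.532, 196×0.148 = 29.008, 196×0.101 = 19.796, 196×0.215 = 42.14.
χ² = (54−62.524)²/62.524 + (48−42.532)²/42.532 + (37−29.008)²/29.008 + (17−19.796)²/19.796 + (40−42.14)²/42.14
   = 1.1621 + 0.7030 + 2.2019 + 0.3949 + 0.1087
Sum = 4.571

4.571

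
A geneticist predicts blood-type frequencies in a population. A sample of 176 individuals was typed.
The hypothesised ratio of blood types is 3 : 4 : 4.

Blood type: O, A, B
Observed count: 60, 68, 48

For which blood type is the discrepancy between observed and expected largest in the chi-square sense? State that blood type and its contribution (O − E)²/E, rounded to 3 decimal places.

B, 4.000

Ratio total = 11. Expected counts: 176×3/11 = 48, 176×4/11 = 64, 176×4/11 = 64.
cat         O        E   (O−E)²/E
O          60       48     3.0000
A          68       64     0.2500
B          48       64     4.0000
The largest term is for B: 4.000.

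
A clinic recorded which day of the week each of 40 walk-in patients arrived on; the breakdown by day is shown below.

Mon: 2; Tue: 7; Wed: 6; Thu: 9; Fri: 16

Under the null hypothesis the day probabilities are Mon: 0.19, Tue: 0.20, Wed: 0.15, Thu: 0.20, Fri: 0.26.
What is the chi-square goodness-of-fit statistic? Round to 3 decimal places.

7.392

Expected counts E_i = n·p_i: 40×0.19 = 7.6, 40×0.20 = 8, 40×0.15 = 6, 40×0.20 = 8, 40×0.26 = 10.4.
χ² = (2−7.6)²/7.6 + (7−8)²/8 + (6−6)²/6 + (9−8)²/8 + (16−10.4)²/10.4
   = 4.1263 + 0.1250 + 0.0000 + 0.1250 + 3.0154
Sum = 7.392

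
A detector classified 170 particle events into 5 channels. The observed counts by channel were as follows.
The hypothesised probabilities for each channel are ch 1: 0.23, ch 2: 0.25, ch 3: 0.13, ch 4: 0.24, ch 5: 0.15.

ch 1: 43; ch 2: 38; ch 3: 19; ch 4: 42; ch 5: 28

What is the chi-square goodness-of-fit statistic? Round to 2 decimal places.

Expected counts E_i = n·p_i: 170×0.23 = 39.1, 170×0.25 = 42.5, 170×0.13 = 22.1, 170×0.24 = 40.8, 170×0.15 = 25.5.
ch 1: (43 − 39.1)²/39.1 = 15.21/39.1 = 0.389
ch 2: (38 − 42.5)²/42.5 = 20.25/42.5 = 0.476
ch 3: (19 − 22.1)²/22.1 = 9.61/22.1 = 0.435
ch 4: (42 − 40.8)²/40.8 = 1.44/40.8 = 0.035
ch 5: (28 − 25.5)²/25.5 = 6.25/25.5 = 0.245
Sum = 1.58

1.58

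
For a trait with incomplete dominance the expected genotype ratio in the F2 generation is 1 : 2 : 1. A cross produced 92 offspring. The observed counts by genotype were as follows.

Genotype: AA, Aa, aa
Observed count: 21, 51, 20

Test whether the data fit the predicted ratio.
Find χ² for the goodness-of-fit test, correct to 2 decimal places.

Ratio total = 4. Expected counts: 92×1/4 = 23, 92×2/4 = 46, 92×1/4 = 23.
χ² = (21−23)²/23 + (51−46)²/46 + (20−23)²/23
   = 0.174 + 0.543 + 0.391
Sum = 1.11

1.11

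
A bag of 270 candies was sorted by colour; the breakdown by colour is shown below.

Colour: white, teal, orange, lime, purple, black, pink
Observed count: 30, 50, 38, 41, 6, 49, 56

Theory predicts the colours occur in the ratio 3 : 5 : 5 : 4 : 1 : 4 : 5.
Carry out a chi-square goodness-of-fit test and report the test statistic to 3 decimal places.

7.250

Ratio total = 27. Expected counts: 270×3/27 = 30, 270×5/27 = 50, 270×5/27 = 50, 270×4/27 = 40, 270×1/27 = 10, 270×4/27 = 40, 270×5/27 = 50.
white: (30 − 30)²/30 = 0/30 = 0.0000
teal: (50 − 50)²/50 = 0/50 = 0.0000
orange: (38 − 50)²/50 = 144/50 = 2.8800
lime: (41 − 40)²/40 = 1/40 = 0.0250
purple: (6 − 10)²/10 = 16/10 = 1.6000
black: (49 − 40)²/40 = 81/40 = 2.0250
pink: (56 − 50)²/50 = 36/50 = 0.7200
Sum = 7.250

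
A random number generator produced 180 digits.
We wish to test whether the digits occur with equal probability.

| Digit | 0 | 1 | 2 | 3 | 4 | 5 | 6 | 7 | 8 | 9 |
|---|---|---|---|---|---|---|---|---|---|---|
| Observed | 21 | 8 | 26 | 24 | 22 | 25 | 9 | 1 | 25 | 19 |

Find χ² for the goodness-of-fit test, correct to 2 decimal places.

38.56

Expected count for each of the 10 categories: 180/10 = 18.
cat         O        E   (O−E)²/E
0          21       18      0.500
1           8       18      5.556
2          26       18      3.556
3          24       18      2.000
4          22       18      0.889
5          25       18      2.722
6           9       18      4.500
7           1       18     16.056
8          25       18      2.722
9          19       18      0.056
Sum = 38.56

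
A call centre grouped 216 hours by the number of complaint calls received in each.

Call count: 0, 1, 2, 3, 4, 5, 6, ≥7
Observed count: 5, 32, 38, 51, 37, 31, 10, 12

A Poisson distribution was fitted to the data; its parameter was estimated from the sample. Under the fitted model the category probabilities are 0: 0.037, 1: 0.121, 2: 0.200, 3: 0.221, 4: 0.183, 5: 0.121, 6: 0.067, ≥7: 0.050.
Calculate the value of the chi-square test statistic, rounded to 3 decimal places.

5.867

Expected counts E_i = n·p_i: 216×0.037 = 7.992, 216×0.121 = 26.136, 216×0.200 = 43.2, 216×0.221 = 47.736, 216×0.183 = 39.528, 216×0.121 = 26.136, 216×0.067 = 14.472, 216×0.050 = 10.8.
cat         O        E   (O−E)²/E
0           5    7.992     1.1201
1          32   26.136     1.3157
2          38     43.2     0.6259
3          51   47.736     0.2232
4          37   39.528     0.1617
5          31   26.136     0.9052
6          10   14.472     1.3819
≥7         12     10.8     0.1333
Sum = 5.867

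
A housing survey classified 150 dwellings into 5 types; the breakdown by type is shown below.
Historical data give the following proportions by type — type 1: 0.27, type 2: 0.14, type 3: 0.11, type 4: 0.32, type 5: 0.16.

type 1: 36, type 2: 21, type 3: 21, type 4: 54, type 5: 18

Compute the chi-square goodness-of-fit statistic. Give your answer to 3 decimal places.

Expected counts E_i = n·p_i: 150×0.27 = 40.5, 150×0.14 = 21, 150×0.11 = 16.5, 150×0.32 = 48, 150×0.16 = 24.
type 1: (36 − 40.5)²/40.5 = 20.25/40.5 = 0.5000
type 2: (21 − 21)²/21 = 0/21 = 0.0000
type 3: (21 − 16.5)²/16.5 = 20.25/16.5 = 1.2273
type 4: (54 − 48)²/48 = 36/48 = 0.7500
type 5: (18 − 24)²/24 = 36/24 = 1.5000
Sum = 3.977

3.977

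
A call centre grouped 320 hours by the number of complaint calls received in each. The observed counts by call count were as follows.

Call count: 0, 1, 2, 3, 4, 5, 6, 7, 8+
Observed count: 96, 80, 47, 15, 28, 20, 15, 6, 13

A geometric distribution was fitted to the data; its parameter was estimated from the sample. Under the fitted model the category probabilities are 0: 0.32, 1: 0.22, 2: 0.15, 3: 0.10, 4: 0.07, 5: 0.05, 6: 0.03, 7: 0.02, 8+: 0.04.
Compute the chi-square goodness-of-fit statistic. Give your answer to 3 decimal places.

16.227

Expected counts E_i = n·p_i: 320×0.32 = 102.4, 320×0.22 = 70.4, 320×0.15 = 48, 320×0.10 = 32, 320×0.07 = 22.4, 320×0.05 = 16, 320×0.03 = 9.6, 320×0.02 = 6.4, 320×0.04 = 12.8.
χ² = (96−102.4)²/102.4 + (80−70.4)²/70.4 + (47−48)²/48 + (15−32)²/32 + (28−22.4)²/22.4 + (20−16)²/16 + (15−9.6)²/9.6 + (6−6.4)²/6.4 + (13−12.8)²/12.8
   = 0.4000 + 1.3091 + 0.0208 + 9.0313 + 1.4000 + 1.0000 + 3.0375 + 0.0250 + 0.0031
Sum = 16.227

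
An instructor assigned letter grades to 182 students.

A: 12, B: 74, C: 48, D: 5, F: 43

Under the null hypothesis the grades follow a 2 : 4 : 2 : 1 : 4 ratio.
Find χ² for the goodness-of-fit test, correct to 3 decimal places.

38.018

Ratio total = 13. Expected counts: 182×2/13 = 28, 182×4/13 = 56, 182×2/13 = 28, 182×1/13 = 14, 182×4/13 = 56.
cat         O        E   (O−E)²/E
A          12       28     9.1429
B          74       56     5.7857
C          48       28    14.2857
D           5       14     5.7857
F          43       56     3.0179
Sum = 38.018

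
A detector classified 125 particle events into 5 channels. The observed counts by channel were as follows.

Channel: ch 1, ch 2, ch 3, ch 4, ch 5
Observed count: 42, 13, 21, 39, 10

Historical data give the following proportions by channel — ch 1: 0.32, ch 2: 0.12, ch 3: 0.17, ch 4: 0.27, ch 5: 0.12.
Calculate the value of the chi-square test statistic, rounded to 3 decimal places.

Expected counts E_i = n·p_i: 125×0.32 = 40, 125×0.12 = 15, 125×0.17 = 21.25, 125×0.27 = 33.75, 125×0.12 = 15.
cat         O        E   (O−E)²/E
ch 1       42       40     0.1000
ch 2       13       15     0.2667
ch 3       21    21.25     0.0029
ch 4       39    33.75     0.8167
ch 5       10       15     1.6667
Sum = 2.853

2.853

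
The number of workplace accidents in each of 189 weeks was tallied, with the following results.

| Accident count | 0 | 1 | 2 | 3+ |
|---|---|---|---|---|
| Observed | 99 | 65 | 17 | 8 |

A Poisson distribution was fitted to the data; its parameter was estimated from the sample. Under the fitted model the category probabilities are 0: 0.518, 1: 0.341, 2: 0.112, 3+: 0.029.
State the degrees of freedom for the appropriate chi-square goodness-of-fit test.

2

There are k = 4 categories and 1 parameter estimated from the data, so df = 4 − 1 − 1 = 2.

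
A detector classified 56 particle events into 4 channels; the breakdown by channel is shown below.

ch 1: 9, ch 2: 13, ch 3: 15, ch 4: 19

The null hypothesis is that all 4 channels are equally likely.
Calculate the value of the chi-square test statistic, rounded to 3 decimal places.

Under H₀ each category has probability 1/4, so each expected count is 56/4 = 14.
χ² = (9−14)²/14 + (13−14)²/14 + (15−14)²/14 + (19−14)²/14
   = 1.7857 + 0.0714 + 0.0714 + 1.7857
Sum = 3.714

3.714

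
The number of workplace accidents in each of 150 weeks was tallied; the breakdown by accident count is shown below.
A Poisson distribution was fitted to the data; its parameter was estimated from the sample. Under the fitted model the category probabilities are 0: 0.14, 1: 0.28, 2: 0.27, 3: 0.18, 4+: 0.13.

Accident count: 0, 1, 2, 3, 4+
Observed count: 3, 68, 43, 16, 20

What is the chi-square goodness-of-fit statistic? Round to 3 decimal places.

Expected counts E_i = n·p_i: 150×0.14 = 21, 150×0.28 = 42, 150×0.27 = 40.5, 150×0.18 = 27, 150×0.13 = 19.5.
0: (3 − 21)²/21 = 324/21 = 15.4286
1: (68 − 42)²/42 = 676/42 = 16.0952
2: (43 − 40.5)²/40.5 = 6.25/40.5 = 0.1543
3: (16 − 27)²/27 = 121/27 = 4.4815
4+: (20 − 19.5)²/19.5 = 0.25/19.5 = 0.0128
Sum = 36.172

36.172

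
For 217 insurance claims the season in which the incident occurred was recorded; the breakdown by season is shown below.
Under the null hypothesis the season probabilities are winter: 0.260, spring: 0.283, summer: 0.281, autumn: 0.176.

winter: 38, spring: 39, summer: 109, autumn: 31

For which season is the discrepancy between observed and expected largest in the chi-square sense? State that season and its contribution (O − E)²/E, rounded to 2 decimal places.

Expected counts E_i = n·p_i: 217×0.260 = 56.42, 217×0.283 = 61.411, 217×0.281 = 60.977, 217×0.176 = 38.192.
χ² = (38−56.42)²/56.42 + (39−61.411)²/61.411 + (109−60.977)²/60.977 + (31−38.192)²/38.192
   = 6.014 + 8.179 + 37.821 + 1.354
The largest term is for summer: 37.82.

summer, 37.82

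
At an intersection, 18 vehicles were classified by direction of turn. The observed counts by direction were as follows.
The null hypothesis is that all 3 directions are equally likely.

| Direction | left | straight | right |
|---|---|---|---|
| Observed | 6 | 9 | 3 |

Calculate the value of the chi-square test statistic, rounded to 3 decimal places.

3.000

Expected count for each of the 3 categories: 18/3 = 6.
cat           O        E   (O−E)²/E
left          6        6     0.0000
straight      9        6     1.5000
right         3        6     1.5000
Sum = 3.000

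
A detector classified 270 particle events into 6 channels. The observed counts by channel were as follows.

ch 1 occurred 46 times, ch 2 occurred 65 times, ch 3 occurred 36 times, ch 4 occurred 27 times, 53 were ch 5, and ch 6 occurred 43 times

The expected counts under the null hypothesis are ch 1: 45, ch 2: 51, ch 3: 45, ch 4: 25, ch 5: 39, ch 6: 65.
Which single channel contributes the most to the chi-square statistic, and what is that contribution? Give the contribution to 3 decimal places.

cat         O        E   (O−E)²/E
ch 1       46       45     0.0222
ch 2       65       51     3.8431
ch 3       36       45     1.8000
ch 4       27       25     0.1600
ch 5       53       39     5.0256
ch 6       43       65     7.4462
The largest term is for ch 6: 7.446.

ch 6, 7.446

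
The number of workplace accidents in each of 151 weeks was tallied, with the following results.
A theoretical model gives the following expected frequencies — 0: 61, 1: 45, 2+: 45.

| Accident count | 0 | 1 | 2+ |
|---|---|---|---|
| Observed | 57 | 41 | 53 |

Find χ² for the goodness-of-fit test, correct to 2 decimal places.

2.04

cat         O        E   (O−E)²/E
0          57       61      0.262
1          41       45      0.356
2+         53       45      1.422
Sum = 2.04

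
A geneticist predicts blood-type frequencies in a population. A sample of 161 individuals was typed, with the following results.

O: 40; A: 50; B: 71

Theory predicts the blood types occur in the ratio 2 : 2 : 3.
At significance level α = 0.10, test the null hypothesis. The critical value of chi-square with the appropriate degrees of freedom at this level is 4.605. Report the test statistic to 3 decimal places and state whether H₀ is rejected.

Ratio total = 7. Expected counts: 161×2/7 = 46, 161×2/7 = 46, 161×3/7 = 69.
cat         O        E   (O−E)²/E
O          40       46     0.7826
A          50       46     0.3478
B          71       69     0.0580
Sum = 1.188
df = 2. Since 1.188 < 4.605, we do not reject H₀.

1.188; do not reject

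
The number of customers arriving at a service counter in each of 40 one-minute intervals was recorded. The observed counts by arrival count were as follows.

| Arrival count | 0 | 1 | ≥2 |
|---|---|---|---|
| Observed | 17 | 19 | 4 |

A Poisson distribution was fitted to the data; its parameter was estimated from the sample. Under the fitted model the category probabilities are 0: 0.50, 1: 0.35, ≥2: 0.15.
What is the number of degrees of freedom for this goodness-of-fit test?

1

There are k = 3 categories and 1 parameter estimated from the data, so df = 3 − 1 − 1 = 1.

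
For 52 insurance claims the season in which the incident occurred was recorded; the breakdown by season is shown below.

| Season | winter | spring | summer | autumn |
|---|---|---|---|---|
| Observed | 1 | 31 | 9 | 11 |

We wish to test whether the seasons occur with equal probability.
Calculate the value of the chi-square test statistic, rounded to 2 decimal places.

Expected count for each of the 4 categories: 52/4 = 13.
χ² = (1−13)²/13 + (31−13)²/13 + (9−13)²/13 + (11−13)²/13
   = 11.077 + 24.923 + 1.231 + 0.308
Sum = 37.54

37.54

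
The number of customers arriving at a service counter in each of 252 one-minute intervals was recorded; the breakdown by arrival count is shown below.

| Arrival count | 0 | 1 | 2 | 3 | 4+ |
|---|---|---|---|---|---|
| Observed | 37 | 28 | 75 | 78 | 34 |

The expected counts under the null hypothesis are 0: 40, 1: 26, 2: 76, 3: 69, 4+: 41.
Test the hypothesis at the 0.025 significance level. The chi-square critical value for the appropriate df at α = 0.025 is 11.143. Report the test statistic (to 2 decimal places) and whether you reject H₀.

0: (37 − 40)²/40 = 9/40 = 0.225
1: (28 − 26)²/26 = 4/26 = 0.154
2: (75 − 76)²/76 = 1/76 = 0.013
3: (78 − 69)²/69 = 81/69 = 1.174
4+: (34 − 41)²/41 = 49/41 = 1.195
Sum = 2.76
df = 4. Since 2.76 < 11.143, we do not reject H₀.

2.76; do not reject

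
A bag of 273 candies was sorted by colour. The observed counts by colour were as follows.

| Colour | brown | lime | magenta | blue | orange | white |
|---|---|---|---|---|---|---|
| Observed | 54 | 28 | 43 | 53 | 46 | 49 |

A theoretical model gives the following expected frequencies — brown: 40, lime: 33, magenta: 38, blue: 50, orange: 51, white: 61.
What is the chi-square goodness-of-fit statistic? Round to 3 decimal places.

9.346

χ² = (54−40)²/40 + (28−33)²/33 + (43−38)²/38 + (53−50)²/50 + (46−51)²/51 + (49−61)²/61
   = 4.9000 + 0.7576 + 0.6579 + 0.1800 + 0.4902 + 2.3607
Sum = 9.346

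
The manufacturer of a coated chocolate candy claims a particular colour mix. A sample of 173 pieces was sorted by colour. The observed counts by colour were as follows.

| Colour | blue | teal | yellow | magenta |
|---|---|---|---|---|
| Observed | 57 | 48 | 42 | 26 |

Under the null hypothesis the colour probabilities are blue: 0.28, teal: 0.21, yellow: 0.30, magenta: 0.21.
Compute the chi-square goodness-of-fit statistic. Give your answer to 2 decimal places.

10.09

Expected counts E_i = n·p_i: 173×0.28 = 48.44, 173×0.21 = 36.33, 173×0.30 = 51.9, 173×0.21 = 36.33.
cat          O        E   (O−E)²/E
blue        57    48.44      1.513
teal        48    36.33      3.749
yellow      42     51.9      1.888
magenta     26    36.33      2.937
Sum = 10.09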